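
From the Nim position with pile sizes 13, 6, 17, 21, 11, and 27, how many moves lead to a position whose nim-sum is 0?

3

Nim-sum: 13 XOR 6 XOR 17 XOR 21 XOR 11 XOR 27 = 31.
The overall nim-sum is X = 31. A pile of size p has a winning move iff p XOR X < p (reduce it to p XOR X).
  13: 13 XOR 31 = 18 ≥ 13 — no move.
  6: 6 XOR 31 = 25 ≥ 6 — no move.
  17: 17 XOR 31 = 14 < 17 — winning move (to 14).
  21: 21 XOR 31 = 10 < 21 — winning move (to 10).
  11: 11 XOR 31 = 20 ≥ 11 — no move.
  27: 27 XOR 31 = 4 < 27 — winning move (to 4).
That gives 3 winning moves.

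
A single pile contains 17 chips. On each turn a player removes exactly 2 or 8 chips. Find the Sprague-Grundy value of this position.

1

Grundy values for subtraction set {2, 8}:
k:     0  1  2  3  4  5  6  7  8  9 10 11 12 13 14 15 16 17
g(k):  0  0  1  1  0  0  1  1  2  2  0  0  1  1  0  0  1  1
So g(17) = 1.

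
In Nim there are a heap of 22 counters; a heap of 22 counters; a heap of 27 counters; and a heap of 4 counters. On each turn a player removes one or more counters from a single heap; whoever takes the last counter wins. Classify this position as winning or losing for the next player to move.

Compute the nim-sum pairwise:
22 XOR 22 = 0
0 XOR 27 = 27
27 XOR 4 = 31
The nim-sum is 31 ≠ 0, so this is an N-position: the player to move can win.

Winning position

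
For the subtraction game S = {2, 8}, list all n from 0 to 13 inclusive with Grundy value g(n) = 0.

0, 1, 4, 5, 10, 11

Compute g(0), g(1), … for moves {2, 8}:
g(0) = mex{} = 0
g(1) = mex{} = 0
g(2) = mex{0} = 1
g(3) = mex{0} = 1
g(4) = mex{1} = 0
g(5) = mex{1} = 0
g(6) = mex{0} = 1
g(7) = mex{0} = 1
g(8) = mex{0,1} = 2
g(9) = mex{0,1} = 2
g(10) = mex{1,2} = 0
g(11) = mex{1,2} = 0
g(12) = mex{0} = 1
g(13) = mex{0} = 1
The P-positions (g = 0) in 0..13 are 0, 1, 4, 5, 10, 11.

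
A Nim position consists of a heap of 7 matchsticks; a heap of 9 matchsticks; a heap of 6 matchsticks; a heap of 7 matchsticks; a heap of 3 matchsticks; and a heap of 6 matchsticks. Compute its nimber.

Compute the nim-sum pairwise:
7 ⊕ 9 = 14
14 ⊕ 6 = 8
8 ⊕ 7 = 15
15 ⊕ 3 = 12
12 ⊕ 6 = 10

10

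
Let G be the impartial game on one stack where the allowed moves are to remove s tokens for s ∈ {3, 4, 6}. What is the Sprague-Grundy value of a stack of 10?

0

Compute g(0), g(1), … for moves {3, 4, 6}:
g(0) = mex{} = 0
g(1) = mex{} = 0
g(2) = mex{} = 0
g(3) = mex{0} = 1
g(4) = mex{0} = 1
g(5) = mex{0} = 1
g(6) = mex{0,1} = 2
g(7) = mex{0,1} = 2
g(8) = mex{0,1} = 2
g(9) = mex{1,2} = 0
g(10) = mex{1,2} = 0
So g(10) = 0.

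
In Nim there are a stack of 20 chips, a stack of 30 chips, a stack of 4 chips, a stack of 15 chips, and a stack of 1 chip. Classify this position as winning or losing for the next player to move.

Compute the nim-sum pairwise:
20 ⊕ 30 = 10
10 ⊕ 4 = 14
14 ⊕ 15 = 1
1 ⊕ 1 = 0
The nim-sum is 0, so this is a P-position: the player to move is in a losing position under optimal play.

Losing position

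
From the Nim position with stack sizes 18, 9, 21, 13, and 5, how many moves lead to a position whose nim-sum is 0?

3

Compute the nim-sum pairwise:
18 ^ 9 = 27
27 ^ 21 = 14
14 ^ 13 = 3
3 ^ 5 = 6
The overall nim-sum is X = 6. A stack of size p has a winning move iff p XOR X < p (reduce it to p XOR X).
  18: 18 XOR 6 = 20 ≥ 18 — no move.
  9: 9 XOR 6 = 15 ≥ 9 — no move.
  21: 21 XOR 6 = 19 < 21 — winning move (to 19).
  13: 13 XOR 6 = 11 < 13 — winning move (to 11).
  5: 5 XOR 6 = 3 < 5 — winning move (to 3).
That gives 3 winning moves.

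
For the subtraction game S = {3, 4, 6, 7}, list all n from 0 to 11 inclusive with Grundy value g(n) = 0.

Build the Grundy sequence with g(k) = mex{g(k−s) : s ∈ {3, 4, 6, 7}, s ≤ k}:
g(0) = mex{} = 0
g(1) = mex{} = 0
g(2) = mex{} = 0
g(3) = mex{0} = 1
g(4) = mex{0} = 1
g(5) = mex{0} = 1
g(6) = mex{0,1} = 2
g(7) = mex{0,1} = 2
g(8) = mex{0,1} = 2
g(9) = mex{0,1,2} = 3
g(10) = mex{1,2} = 0
g(11) = mex{1,2} = 0
The P-positions (g = 0) in 0..11 are 0, 1, 2, 10, 11.

0, 1, 2, 10, 11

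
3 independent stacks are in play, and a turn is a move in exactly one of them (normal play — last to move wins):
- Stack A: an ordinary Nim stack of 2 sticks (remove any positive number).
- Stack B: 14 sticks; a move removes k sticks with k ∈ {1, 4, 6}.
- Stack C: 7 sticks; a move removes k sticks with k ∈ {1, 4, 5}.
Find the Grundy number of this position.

Stack A is a plain Nim stack of size 2, so its Grundy value is 2.
Build the Grundy sequence for stack B with g(k) = mex{g(k−s) : s ∈ {1, 4, 6}, s ≤ k}:
k:     0  1  2  3  4  5  6  7  8  9 10 11 12 13 14
g(k):  0  1  0  1  2  0  1  0  1  2  0  1  0  1  2
So g(14) = 2.
For stack C, compute g(0), g(1), … with moves {1, 4, 5}:
k:     0  1  2  3  4  5  6  7
g(k):  0  1  0  1  2  3  2  3
So g(7) = 3.
The value of a disjunctive sum is the nim-sum of the parts.
Combined value = 2 XOR 2 XOR 3 = 3.

3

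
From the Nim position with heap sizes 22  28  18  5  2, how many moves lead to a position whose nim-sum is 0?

3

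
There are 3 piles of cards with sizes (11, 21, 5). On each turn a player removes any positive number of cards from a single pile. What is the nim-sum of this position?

Bitwise XOR of the heap sizes:
  01011  (11)
  10101  (21)
  00101  (5)
  -----
  11011  (27)

27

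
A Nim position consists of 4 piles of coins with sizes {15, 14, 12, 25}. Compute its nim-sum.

Compute the nim-sum pairwise:
15 ^ 14 = 1
1 ^ 12 = 13
13 ^ 25 = 20

20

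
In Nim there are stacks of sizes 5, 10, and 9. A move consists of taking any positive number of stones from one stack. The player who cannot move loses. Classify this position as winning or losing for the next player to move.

Winning position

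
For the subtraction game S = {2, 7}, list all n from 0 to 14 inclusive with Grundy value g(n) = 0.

Grundy values for subtraction set {2, 7}:
k:     0  1  2  3  4  5  6  7  8  9 10 11 12 13 14
g(k):  0  0  1  1  0  0  1  1  2  0  0  1  1  0  0
The P-positions (g = 0) in 0..14 are 0, 1, 4, 5, 9, 10, 13, 14.

0, 1, 4, 5, 9, 10, 13, 14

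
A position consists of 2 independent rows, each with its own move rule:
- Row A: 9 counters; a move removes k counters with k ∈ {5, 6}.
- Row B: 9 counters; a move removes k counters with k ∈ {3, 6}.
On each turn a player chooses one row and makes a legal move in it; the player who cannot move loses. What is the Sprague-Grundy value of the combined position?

Build the Grundy sequence for row A with g(k) = mex{g(k−s) : s ∈ {5, 6}, s ≤ k}:
k:     0  1  2  3  4  5  6  7  8  9
g(k):  0  0  0  0  0  1  1  1  1  1
So g(9) = 1.
For row B, compute g(0), g(1), … with moves {3, 6}:
g(0) = mex{} = 0
g(1) = mex{} = 0
g(2) = mex{} = 0
g(3) = mex{0} = 1
g(4) = mex{0} = 1
g(5) = mex{0} = 1
g(6) = mex{0,1} = 2
g(7) = mex{0,1} = 2
g(8) = mex{0,1} = 2
g(9) = mex{1,2} = 0
So g(9) = 0.
By the Sprague-Grundy theorem, the Grundy value of a sum of independent games is the XOR of the component values.
Combined value = 1 ⊕ 0 = 1.

1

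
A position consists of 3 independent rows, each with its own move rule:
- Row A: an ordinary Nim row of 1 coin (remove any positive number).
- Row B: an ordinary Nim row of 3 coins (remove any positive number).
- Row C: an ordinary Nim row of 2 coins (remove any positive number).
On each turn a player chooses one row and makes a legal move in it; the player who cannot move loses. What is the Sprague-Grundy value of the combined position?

0

Row A is a plain Nim row of size 1, so its Grundy value is 1.
Row B is a plain Nim row of size 3, so its Grundy value is 3.
Row C is a plain Nim row of size 2, so its Grundy value is 2.
By the Sprague-Grundy theorem, the Grundy value of a sum of independent games is the XOR of the component values.
Combined value = 1 ⊕ 3 ⊕ 2 = 0.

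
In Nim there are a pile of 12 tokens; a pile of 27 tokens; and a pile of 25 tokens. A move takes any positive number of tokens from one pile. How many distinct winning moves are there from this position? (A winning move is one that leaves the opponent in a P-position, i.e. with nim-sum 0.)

3

Nim-sum: 12 XOR 27 XOR 25 = 14.
The overall nim-sum is X = 14. A pile of size p has a winning move iff p XOR X < p (reduce it to p XOR X).
  12: 12 XOR 14 = 2 < 12 — winning move (to 2).
  27: 27 XOR 14 = 21 < 27 — winning move (to 21).
  25: 25 XOR 14 = 23 < 25 — winning move (to 23).
That gives 3 winning moves.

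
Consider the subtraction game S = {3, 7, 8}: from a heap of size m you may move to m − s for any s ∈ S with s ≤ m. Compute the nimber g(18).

2

Compute g(0), g(1), … for moves {3, 7, 8}:
k:     0  1  2  3  4  5  6  7  8  9 10 11 12 13 14 15 16 17 18
g(k):  0  0  0  1  1  1  0  2  2  1  3  0  0  2  1  1  0  0  2
So g(18) = 2.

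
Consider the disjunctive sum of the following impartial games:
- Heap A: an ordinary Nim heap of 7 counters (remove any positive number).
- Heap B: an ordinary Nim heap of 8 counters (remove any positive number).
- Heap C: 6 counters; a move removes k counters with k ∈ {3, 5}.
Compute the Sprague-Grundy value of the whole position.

13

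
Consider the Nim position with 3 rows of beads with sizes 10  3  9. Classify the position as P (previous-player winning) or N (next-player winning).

P-position

Nim-sum: 10 ⊕ 3 ⊕ 9 = 0.
The nim-sum is 0, so this is a P-position: the player to move is in a losing position under optimal play.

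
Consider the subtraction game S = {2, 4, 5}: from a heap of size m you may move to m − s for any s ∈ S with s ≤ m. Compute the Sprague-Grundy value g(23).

Grundy values for subtraction set {2, 4, 5}:
k:     0  1  2  3  4  5  6  7  8  9 10 11 12 13 14 15 16 17 18 19 20 21 22 23
g(k):  0  0  1  1  2  2  3  0  0  1  1  2  2  3  0  0  1  1  2  2  3  0  0  1
So g(23) = 1.

1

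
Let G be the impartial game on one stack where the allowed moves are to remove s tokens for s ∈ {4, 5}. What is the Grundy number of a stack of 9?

0

Compute g(0), g(1), … for moves {4, 5}:
k:     0  1  2  3  4  5  6  7  8  9
g(k):  0  0  0  0  1  1  1  1  2  0
So g(9) = 0.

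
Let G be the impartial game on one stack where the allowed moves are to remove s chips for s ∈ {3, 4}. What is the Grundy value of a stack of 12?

1

Compute g(0), g(1), … for moves {3, 4}:
g(0) = mex{} = 0
g(1) = mex{} = 0
g(2) = mex{} = 0
g(3) = mex{0} = 1
g(4) = mex{0} = 1
g(5) = mex{0} = 1
g(6) = mex{0,1} = 2
g(7) = mex{1} = 0
g(8) = mex{1} = 0
g(9) = mex{1,2} = 0
g(10) = mex{0,2} = 1
g(11) = mex{0} = 1
g(12) = mex{0} = 1
So g(12) = 1.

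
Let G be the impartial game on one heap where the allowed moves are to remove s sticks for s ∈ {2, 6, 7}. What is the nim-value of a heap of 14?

0

Build the Grundy sequence with g(k) = mex{g(k−s) : s ∈ {2, 6, 7}, s ≤ k}:
g(0) = mex{} = 0
g(1) = mex{} = 0
g(2) = mex{0} = 1
g(3) = mex{0} = 1
g(4) = mex{1} = 0
g(5) = mex{1} = 0
g(6) = mex{0} = 1
g(7) = mex{0} = 1
g(8) = mex{0,1} = 2
g(9) = mex{1} = 0
g(10) = mex{0,1,2} = 3
g(11) = mex{0} = 1
g(12) = mex{0,1,3} = 2
g(13) = mex{1} = 0
g(14) = mex{1,2} = 0
So g(14) = 0.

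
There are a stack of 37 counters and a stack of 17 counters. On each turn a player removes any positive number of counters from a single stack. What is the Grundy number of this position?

52

Nim-sum: 37 ⊕ 17 = 52.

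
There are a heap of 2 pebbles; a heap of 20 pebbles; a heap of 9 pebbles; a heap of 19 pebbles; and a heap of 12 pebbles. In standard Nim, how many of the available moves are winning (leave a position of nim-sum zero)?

Compute the nim-sum pairwise:
2 XOR 20 = 22
22 XOR 9 = 31
31 XOR 19 = 12
12 XOR 12 = 0
The nim-sum is already 0, so every move leaves a nonzero nim-sum — there are no winning moves.

0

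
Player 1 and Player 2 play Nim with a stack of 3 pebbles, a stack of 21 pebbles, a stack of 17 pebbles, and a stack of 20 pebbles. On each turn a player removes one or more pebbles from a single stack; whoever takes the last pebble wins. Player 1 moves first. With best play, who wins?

Player 1 wins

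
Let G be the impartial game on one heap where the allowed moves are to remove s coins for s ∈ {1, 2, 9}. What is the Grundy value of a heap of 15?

2

Grundy values for subtraction set {1, 2, 9}:
k:     0  1  2  3  4  5  6  7  8  9 10 11 12 13 14 15
g(k):  0  1  2  0  1  2  0  1  2  3  0  1  2  0  1  2
So g(15) = 2.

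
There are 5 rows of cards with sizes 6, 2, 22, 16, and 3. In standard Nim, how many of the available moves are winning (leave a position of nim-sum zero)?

1

Write each in binary and XOR column by column:
  00110  (6)
  00010  (2)
  10110  (22)
  10000  (16)
  00011  (3)
  -----
  00001  (1)
The overall nim-sum is X = 1. A row of size p has a winning move iff p XOR X < p (reduce it to p XOR X).
  6: 6 XOR 1 = 7 ≥ 6 — no move.
  2: 2 XOR 1 = 3 ≥ 2 — no move.
  22: 22 XOR 1 = 23 ≥ 22 — no move.
  16: 16 XOR 1 = 17 ≥ 16 — no move.
  3: 3 XOR 1 = 2 < 3 — winning move (to 2).
That gives 1 winning move.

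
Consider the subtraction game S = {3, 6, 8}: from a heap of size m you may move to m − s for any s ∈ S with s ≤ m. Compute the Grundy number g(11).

0

Grundy values for subtraction set {3, 6, 8}:
g(0) = mex{} = 0
g(1) = mex{} = 0
g(2) = mex{} = 0
g(3) = mex{0} = 1
g(4) = mex{0} = 1
g(5) = mex{0} = 1
g(6) = mex{0,1} = 2
g(7) = mex{0,1} = 2
g(8) = mex{0,1} = 2
g(9) = mex{0,1,2} = 3
g(10) = mex{0,1,2} = 3
g(11) = mex{1,2} = 0
So g(11) = 0.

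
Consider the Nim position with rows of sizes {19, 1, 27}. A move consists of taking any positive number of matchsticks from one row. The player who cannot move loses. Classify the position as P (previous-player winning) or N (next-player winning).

Nim-sum: 19 XOR 1 XOR 27 = 9.
The nim-sum is 9 ≠ 0, so this is an N-position: the player to move can win.

N-position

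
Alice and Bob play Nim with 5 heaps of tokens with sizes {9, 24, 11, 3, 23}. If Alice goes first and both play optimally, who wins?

Compute the nim-sum pairwise:
9 ^ 24 = 17
17 ^ 11 = 26
26 ^ 3 = 25
25 ^ 23 = 14
The nim-sum is 14 ≠ 0, so this is an N-position: the player to move can win; Alice has a winning move.

Alice wins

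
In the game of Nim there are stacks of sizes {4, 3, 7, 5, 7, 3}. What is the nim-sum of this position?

1

Nim-sum: 4 ⊕ 3 ⊕ 7 ⊕ 5 ⊕ 7 ⊕ 3 = 1.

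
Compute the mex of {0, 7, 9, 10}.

0 is in the set but 1 is not, so the mex is 1.

1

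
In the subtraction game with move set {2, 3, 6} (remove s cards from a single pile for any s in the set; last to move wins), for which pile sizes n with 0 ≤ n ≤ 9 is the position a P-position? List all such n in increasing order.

0, 1, 5, 9

Grundy values for subtraction set {2, 3, 6}:
g(0) = mex{} = 0
g(1) = mex{} = 0
g(2) = mex{0} = 1
g(3) = mex{0} = 1
g(4) = mex{0,1} = 2
g(5) = mex{1} = 0
g(6) = mex{0,1,2} = 3
g(7) = mex{0,2} = 1
g(8) = mex{0,1,3} = 2
g(9) = mex{1,3} = 0
The P-positions (g = 0) in 0..9 are 0, 1, 5, 9.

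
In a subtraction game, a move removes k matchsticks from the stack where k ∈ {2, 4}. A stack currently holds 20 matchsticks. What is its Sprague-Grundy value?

Compute g(0), g(1), … for moves {2, 4}:
k:     0  1  2  3  4  5  6  7  8  9 10 11 12 13 14 15 16 17 18 19 20
g(k):  0  0  1  1  2  2  0  0  1  1  2  2  0  0  1  1  2  2  0  0  1
So g(20) = 1.

1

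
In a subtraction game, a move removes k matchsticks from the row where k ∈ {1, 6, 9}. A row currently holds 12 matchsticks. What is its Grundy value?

0

Grundy values for subtraction set {1, 6, 9}:
k:     0  1  2  3  4  5  6  7  8  9 10 11 12
g(k):  0  1  0  1  0  1  2  0  1  2  3  2  0
So g(12) = 0.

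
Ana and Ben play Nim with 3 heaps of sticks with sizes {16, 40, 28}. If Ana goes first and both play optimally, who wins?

Compute the nim-sum pairwise:
16 ⊕ 40 = 56
56 ⊕ 28 = 36
The nim-sum is 36 ≠ 0, so this is an N-position: the player to move can win; Ana has a winning move.

Ana wins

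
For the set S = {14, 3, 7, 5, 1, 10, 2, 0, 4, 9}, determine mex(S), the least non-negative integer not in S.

6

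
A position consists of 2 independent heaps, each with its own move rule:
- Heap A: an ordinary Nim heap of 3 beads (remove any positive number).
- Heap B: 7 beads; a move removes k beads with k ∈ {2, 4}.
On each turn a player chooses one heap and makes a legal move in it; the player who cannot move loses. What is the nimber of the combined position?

Heap A is a plain Nim heap of size 3, so its Grundy value is 3.
For heap B, compute g(0), g(1), … with moves {2, 4}:
k:     0  1  2  3  4  5  6  7
g(k):  0  0  1  1  2  2  0  0
So g(7) = 0.
By the Sprague-Grundy theorem, the Grundy value of a sum of independent games is the XOR of the component values.
Combined value = 3 ⊕ 0 = 3.

3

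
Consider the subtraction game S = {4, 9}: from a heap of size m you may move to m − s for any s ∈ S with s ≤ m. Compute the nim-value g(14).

0

Compute g(0), g(1), … for moves {4, 9}:
k:     0  1  2  3  4  5  6  7  8  9 10 11 12 13 14
g(k):  0  0  0  0  1  1  1  1  0  2  2  2  1  0  0
So g(14) = 0.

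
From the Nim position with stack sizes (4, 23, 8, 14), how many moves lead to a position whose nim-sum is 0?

1

Write each in binary and XOR column by column:
  00100  (4)
  10111  (23)
  01000  (8)
  01110  (14)
  -----
  10101  (21)
The overall nim-sum is X = 21. A stack of size p has a winning move iff p XOR X < p (reduce it to p XOR X).
  4: 4 XOR 21 = 17 ≥ 4 — no move.
  23: 23 XOR 21 = 2 < 23 — winning move (to 2).
  8: 8 XOR 21 = 29 ≥ 8 — no move.
  14: 14 XOR 21 = 27 ≥ 14 — no move.
That gives 1 winning move.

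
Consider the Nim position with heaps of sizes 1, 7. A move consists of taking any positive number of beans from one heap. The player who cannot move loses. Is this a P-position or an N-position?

N-position

Nim-sum: 1 ^ 7 = 6.
The nim-sum is 6 ≠ 0, so this is an N-position: the player to move can win.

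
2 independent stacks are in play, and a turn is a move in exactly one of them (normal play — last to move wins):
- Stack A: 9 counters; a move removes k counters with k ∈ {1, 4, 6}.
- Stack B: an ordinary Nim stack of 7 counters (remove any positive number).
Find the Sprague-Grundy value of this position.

5

For stack A, compute g(0), g(1), … with moves {1, 4, 6}:
g(0) = mex{} = 0
g(1) = mex{0} = 1
g(2) = mex{1} = 0
g(3) = mex{0} = 1
g(4) = mex{0,1} = 2
g(5) = mex{1,2} = 0
g(6) = mex{0} = 1
g(7) = mex{1} = 0
g(8) = mex{0,2} = 1
g(9) = mex{0,1} = 2
So g(9) = 2.
Stack B is a plain Nim stack of size 7, so its Grundy value is 7.
The value of a disjunctive sum is the nim-sum of the parts.
Combined value = 2 XOR 7 = 5.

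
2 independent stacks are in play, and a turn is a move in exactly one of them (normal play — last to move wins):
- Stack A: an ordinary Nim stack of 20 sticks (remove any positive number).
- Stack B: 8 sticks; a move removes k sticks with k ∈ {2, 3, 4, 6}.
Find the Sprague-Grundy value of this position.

Stack A is a plain Nim stack of size 20, so its Grundy value is 20.
For stack B, compute g(0), g(1), … with moves {2, 3, 4, 6}:
k:     0  1  2  3  4  5  6  7  8
g(k):  0  0  1  1  2  2  3  3  0
So g(8) = 0.
The value of a disjunctive sum is the nim-sum of the parts.
Combined value = 20 XOR 0 = 20.

20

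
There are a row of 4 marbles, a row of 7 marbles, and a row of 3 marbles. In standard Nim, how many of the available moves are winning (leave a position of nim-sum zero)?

0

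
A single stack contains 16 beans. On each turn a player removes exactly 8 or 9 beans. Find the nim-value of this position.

2

Compute g(0), g(1), … for moves {8, 9}:
k:     0  1  2  3  4  5  6  7  8  9 10 11 12 13 14 15 16
g(k):  0  0  0  0  0  0  0  0  1  1  1  1  1  1  1  1  2
So g(16) = 2.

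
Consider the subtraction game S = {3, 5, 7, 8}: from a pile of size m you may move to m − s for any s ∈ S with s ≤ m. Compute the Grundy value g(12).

0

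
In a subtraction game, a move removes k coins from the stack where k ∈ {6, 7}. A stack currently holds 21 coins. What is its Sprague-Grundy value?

1

Grundy values for subtraction set {6, 7}:
k:     0  1  2  3  4  5  6  7  8  9 10 11 12 13 14 15 16 17 18 19 20 21
g(k):  0  0  0  0  0  0  1  1  1  1  1  1  2  0  0  0  0  0  0  1  1  1
So g(21) = 1.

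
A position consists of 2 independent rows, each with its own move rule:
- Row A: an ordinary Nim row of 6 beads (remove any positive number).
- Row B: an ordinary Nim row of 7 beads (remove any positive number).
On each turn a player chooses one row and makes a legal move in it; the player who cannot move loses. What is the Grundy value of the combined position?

1

Row A is a plain Nim row of size 6, so its Grundy value is 6.
Row B is a plain Nim row of size 7, so its Grundy value is 7.
By the Sprague-Grundy theorem, the Grundy value of a sum of independent games is the XOR of the component values.
Combined value = 6 XOR 7 = 1.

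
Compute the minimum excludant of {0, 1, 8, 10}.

The values 0, 1 are all present; 2 is the first non-negative integer missing from the set.

2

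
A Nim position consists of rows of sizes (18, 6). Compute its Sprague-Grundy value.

Write each in binary and XOR column by column:
  10010  (18)
  00110  (6)
  -----
  10100  (20)

20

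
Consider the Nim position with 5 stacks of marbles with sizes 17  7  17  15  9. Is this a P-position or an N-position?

Nim-sum: 17 XOR 7 XOR 17 XOR 15 XOR 9 = 1.
The nim-sum is 1 ≠ 0, so this is an N-position: the player to move can win.

N-position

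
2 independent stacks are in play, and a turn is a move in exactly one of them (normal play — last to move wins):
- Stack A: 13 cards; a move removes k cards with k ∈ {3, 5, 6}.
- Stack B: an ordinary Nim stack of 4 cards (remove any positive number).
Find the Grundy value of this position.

5

For stack A, compute g(0), g(1), … with moves {3, 5, 6}:
g(0) = mex{} = 0
g(1) = mex{} = 0
g(2) = mex{} = 0
g(3) = mex{0} = 1
g(4) = mex{0} = 1
g(5) = mex{0} = 1
g(6) = mex{0,1} = 2
g(7) = mex{0,1} = 2
g(8) = mex{0,1} = 2
g(9) = mex{1,2} = 0
g(10) = mex{1,2} = 0
g(11) = mex{1,2} = 0
g(12) = mex{0,2} = 1
g(13) = mex{0,2} = 1
So g(13) = 1.
Stack B is a plain Nim stack of size 4, so its Grundy value is 4.
By the Sprague-Grundy theorem, the Grundy value of a sum of independent games is the XOR of the component values.
Combined value = 1 ⊕ 4 = 5.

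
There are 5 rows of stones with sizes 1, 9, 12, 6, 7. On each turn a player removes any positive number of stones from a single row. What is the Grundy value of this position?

5

Compute the nim-sum pairwise:
1 ^ 9 = 8
8 ^ 12 = 4
4 ^ 6 = 2
2 ^ 7 = 5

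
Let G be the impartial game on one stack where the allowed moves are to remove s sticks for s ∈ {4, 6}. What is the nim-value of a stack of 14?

1

Grundy values for subtraction set {4, 6}:
k:     0  1  2  3  4  5  6  7  8  9 10 11 12 13 14
g(k):  0  0  0  0  1  1  1  1  2  2  0  0  0  0  1
So g(14) = 1.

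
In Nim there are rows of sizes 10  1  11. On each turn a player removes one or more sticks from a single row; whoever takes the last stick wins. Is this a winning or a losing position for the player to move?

Compute the nim-sum pairwise:
10 ⊕ 1 = 11
11 ⊕ 11 = 0
The nim-sum is 0, so this is a P-position: the player to move is in a losing position under optimal play.

Losing position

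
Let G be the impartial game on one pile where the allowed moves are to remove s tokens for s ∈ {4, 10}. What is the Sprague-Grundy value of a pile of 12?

1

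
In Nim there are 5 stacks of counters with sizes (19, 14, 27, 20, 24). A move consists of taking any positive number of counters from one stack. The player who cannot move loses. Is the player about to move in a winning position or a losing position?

Winning position

Nim-sum: 19 ^ 14 ^ 27 ^ 20 ^ 24 = 10.
The nim-sum is 10 ≠ 0, so this is an N-position: the player to move can win.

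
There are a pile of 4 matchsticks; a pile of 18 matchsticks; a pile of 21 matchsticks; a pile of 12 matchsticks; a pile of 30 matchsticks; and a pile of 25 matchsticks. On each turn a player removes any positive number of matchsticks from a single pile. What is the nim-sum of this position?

8

Compute the nim-sum pairwise:
4 ^ 18 = 22
22 ^ 21 = 3
3 ^ 12 = 15
15 ^ 30 = 17
17 ^ 25 = 8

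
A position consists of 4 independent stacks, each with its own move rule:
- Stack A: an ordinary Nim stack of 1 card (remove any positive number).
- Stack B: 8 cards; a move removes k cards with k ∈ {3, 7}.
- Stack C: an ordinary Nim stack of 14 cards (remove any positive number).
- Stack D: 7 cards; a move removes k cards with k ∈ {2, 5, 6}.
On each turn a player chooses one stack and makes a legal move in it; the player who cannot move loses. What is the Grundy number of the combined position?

14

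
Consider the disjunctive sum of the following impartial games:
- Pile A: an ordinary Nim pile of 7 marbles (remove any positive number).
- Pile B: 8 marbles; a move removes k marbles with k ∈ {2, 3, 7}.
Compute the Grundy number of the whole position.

6

Pile A is a plain Nim pile of size 7, so its Grundy value is 7.
Build the Grundy sequence for pile B with g(k) = mex{g(k−s) : s ∈ {2, 3, 7}, s ≤ k}:
k:     0  1  2  3  4  5  6  7  8
g(k):  0  0  1  1  2  0  0  1  1
So g(8) = 1.
By the Sprague-Grundy theorem, the Grundy value of a sum of independent games is the XOR of the component values.
Combined value = 7 ⊕ 1 = 6.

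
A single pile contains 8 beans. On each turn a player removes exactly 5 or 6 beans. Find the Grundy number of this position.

Build the Grundy sequence with g(k) = mex{g(k−s) : s ∈ {5, 6}, s ≤ k}:
g(0) = mex{} = 0
g(1) = mex{} = 0
g(2) = mex{} = 0
g(3) = mex{} = 0
g(4) = mex{} = 0
g(5) = mex{0} = 1
g(6) = mex{0} = 1
g(7) = mex{0} = 1
g(8) = mex{0} = 1
So g(8) = 1.

1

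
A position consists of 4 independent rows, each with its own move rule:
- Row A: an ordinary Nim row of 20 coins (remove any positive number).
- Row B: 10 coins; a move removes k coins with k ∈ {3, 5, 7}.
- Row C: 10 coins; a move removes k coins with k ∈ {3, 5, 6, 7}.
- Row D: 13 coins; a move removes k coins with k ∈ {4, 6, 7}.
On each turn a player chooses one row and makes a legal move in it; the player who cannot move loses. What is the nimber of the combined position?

20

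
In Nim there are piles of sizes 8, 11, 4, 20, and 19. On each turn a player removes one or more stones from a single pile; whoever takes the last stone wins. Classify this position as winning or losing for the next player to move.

Bitwise XOR of the heap sizes:
  01000  (8)
  01011  (11)
  00100  (4)
  10100  (20)
  10011  (19)
  -----
  00000  (0)
The nim-sum is 0, so this is a P-position: the player to move is in a losing position under optimal play.

Losing position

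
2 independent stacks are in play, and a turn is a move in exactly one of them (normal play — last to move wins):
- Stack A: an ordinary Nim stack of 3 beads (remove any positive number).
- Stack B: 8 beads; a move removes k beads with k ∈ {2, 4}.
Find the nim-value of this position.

2

Stack A is a plain Nim stack of size 3, so its Grundy value is 3.
For stack B, compute g(0), g(1), … with moves {2, 4}:
g(0) = mex{} = 0
g(1) = mex{} = 0
g(2) = mex{0} = 1
g(3) = mex{0} = 1
g(4) = mex{0,1} = 2
g(5) = mex{0,1} = 2
g(6) = mex{1,2} = 0
g(7) = mex{1,2} = 0
g(8) = mex{0,2} = 1
So g(8) = 1.
The value of a disjunctive sum is the nim-sum of the parts.
Combined value = 3 XOR 1 = 2.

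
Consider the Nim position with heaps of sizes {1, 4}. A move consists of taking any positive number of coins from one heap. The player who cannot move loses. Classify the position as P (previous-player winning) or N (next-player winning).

N-position

In binary:
  001  (1)
  100  (4)
  ---
  101  (5)
The nim-sum is 5 ≠ 0, so this is an N-position: the player to move can win.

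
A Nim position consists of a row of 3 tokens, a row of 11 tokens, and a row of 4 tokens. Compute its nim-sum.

In binary:
  0011  (3)
  1011  (11)
  0100  (4)
  ----
  1100  (12)

12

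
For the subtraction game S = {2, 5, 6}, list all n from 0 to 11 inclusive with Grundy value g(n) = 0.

0, 1, 4, 8, 11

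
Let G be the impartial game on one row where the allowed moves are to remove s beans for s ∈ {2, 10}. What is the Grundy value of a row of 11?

1

Build the Grundy sequence with g(k) = mex{g(k−s) : s ∈ {2, 10}, s ≤ k}:
g(0) = mex{} = 0
g(1) = mex{} = 0
g(2) = mex{0} = 1
g(3) = mex{0} = 1
g(4) = mex{1} = 0
g(5) = mex{1} = 0
g(6) = mex{0} = 1
g(7) = mex{0} = 1
g(8) = mex{1} = 0
g(9) = mex{1} = 0
g(10) = mex{0} = 1
g(11) = mex{0} = 1
So g(11) = 1.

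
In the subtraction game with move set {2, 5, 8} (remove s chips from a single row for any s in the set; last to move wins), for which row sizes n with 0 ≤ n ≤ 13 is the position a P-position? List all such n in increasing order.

0, 1, 4, 7, 10, 11

Compute g(0), g(1), … for moves {2, 5, 8}:
g(0) = mex{} = 0
g(1) = mex{} = 0
g(2) = mex{0} = 1
g(3) = mex{0} = 1
g(4) = mex{1} = 0
g(5) = mex{0,1} = 2
g(6) = mex{0} = 1
g(7) = mex{1,2} = 0
g(8) = mex{0,1} = 2
g(9) = mex{0} = 1
g(10) = mex{1,2} = 0
g(11) = mex{1} = 0
g(12) = mex{0} = 1
g(13) = mex{0,2} = 1
The P-positions (g = 0) in 0..13 are 0, 1, 4, 7, 10, 11.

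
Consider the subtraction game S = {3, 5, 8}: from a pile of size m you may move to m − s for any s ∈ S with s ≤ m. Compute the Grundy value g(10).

Grundy values for subtraction set {3, 5, 8}:
k:     0  1  2  3  4  5  6  7  8  9 10
g(k):  0  0  0  1  1  1  2  2  2  3  3
So g(10) = 3.

3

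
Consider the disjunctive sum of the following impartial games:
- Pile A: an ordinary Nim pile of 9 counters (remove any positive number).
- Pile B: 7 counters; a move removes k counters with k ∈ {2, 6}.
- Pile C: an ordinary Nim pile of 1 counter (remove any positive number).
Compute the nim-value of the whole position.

9

Pile A is a plain Nim pile of size 9, so its Grundy value is 9.
Grundy values for pile B (subtraction set {2, 6}):
g(0) = mex{} = 0
g(1) = mex{} = 0
g(2) = mex{0} = 1
g(3) = mex{0} = 1
g(4) = mex{1} = 0
g(5) = mex{1} = 0
g(6) = mex{0} = 1
g(7) = mex{0} = 1
So g(7) = 1.
Pile C is a plain Nim pile of size 1, so its Grundy value is 1.
By the Sprague-Grundy theorem, the Grundy value of a sum of independent games is the XOR of the component values.
Combined value = 9 ⊕ 1 ⊕ 1 = 9.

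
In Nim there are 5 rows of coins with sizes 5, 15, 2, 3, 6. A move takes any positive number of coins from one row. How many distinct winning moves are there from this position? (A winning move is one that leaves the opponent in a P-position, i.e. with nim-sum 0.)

1

Compute the nim-sum pairwise:
5 XOR 15 = 10
10 XOR 2 = 8
8 XOR 3 = 11
11 XOR 6 = 13
The overall nim-sum is X = 13. A row of size p has a winning move iff p XOR X < p (reduce it to p XOR X).
  5: 5 XOR 13 = 8 ≥ 5 — no move.
  15: 15 XOR 13 = 2 < 15 — winning move (to 2).
  2: 2 XOR 13 = 15 ≥ 2 — no move.
  3: 3 XOR 13 = 14 ≥ 3 — no move.
  6: 6 XOR 13 = 11 ≥ 6 — no move.
That gives 1 winning move.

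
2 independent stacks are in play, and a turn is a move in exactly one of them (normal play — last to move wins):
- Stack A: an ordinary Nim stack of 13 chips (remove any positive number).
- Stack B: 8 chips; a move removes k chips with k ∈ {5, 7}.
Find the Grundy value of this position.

Stack A is a plain Nim stack of size 13, so its Grundy value is 13.
Grundy values for stack B (subtraction set {5, 7}):
g(0) = mex{} = 0
g(1) = mex{} = 0
g(2) = mex{} = 0
g(3) = mex{} = 0
g(4) = mex{} = 0
g(5) = mex{0} = 1
g(6) = mex{0} = 1
g(7) = mex{0} = 1
g(8) = mex{0} = 1
So g(8) = 1.
By the Sprague-Grundy theorem, the Grundy value of a sum of independent games is the XOR of the component values.
Combined value = 13 XOR 1 = 12.

12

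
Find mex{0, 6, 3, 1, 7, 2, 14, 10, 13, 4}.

The values 0, 1, 2, 3, 4 are all present; 5 is the first non-negative integer missing from the set.

5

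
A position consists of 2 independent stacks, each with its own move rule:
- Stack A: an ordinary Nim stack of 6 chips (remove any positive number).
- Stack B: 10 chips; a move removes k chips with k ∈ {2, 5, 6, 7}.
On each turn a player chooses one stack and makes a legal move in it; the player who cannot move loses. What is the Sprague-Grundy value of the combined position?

5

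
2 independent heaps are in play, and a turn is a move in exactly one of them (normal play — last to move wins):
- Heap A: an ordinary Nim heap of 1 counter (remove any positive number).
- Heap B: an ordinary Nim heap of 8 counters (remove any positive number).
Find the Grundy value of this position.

Heap A is a plain Nim heap of size 1, so its Grundy value is 1.
Heap B is a plain Nim heap of size 8, so its Grundy value is 8.
By the Sprague-Grundy theorem, the Grundy value of a sum of independent games is the XOR of the component values.
Combined value = 1 ⊕ 8 = 9.

9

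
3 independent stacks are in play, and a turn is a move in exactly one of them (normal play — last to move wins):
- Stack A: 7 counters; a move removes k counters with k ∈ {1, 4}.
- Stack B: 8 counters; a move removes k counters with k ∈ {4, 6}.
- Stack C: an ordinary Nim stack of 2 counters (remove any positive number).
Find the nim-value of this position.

Grundy values for stack A (subtraction set {1, 4}):
g(0) = mex{} = 0
g(1) = mex{0} = 1
g(2) = mex{1} = 0
g(3) = mex{0} = 1
g(4) = mex{0,1} = 2
g(5) = mex{1,2} = 0
g(6) = mex{0} = 1
g(7) = mex{1} = 0
So g(7) = 0.
For stack B, compute g(0), g(1), … with moves {4, 6}:
k:     0  1  2  3  4  5  6  7  8
g(k):  0  0  0  0  1  1  1  1  2
So g(8) = 2.
Stack C is a plain Nim stack of size 2, so its Grundy value is 2.
The value of a disjunctive sum is the nim-sum of the parts.
Combined value = 0 ⊕ 2 ⊕ 2 = 0.

0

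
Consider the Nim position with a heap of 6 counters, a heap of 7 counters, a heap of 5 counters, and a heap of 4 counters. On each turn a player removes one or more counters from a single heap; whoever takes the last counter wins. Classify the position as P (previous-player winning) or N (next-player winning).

Nim-sum: 6 XOR 7 XOR 5 XOR 4 = 0.
The nim-sum is 0, so this is a P-position: the player to move is in a losing position under optimal play.

P-position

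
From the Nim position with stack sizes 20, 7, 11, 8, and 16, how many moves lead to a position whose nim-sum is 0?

0

Compute the nim-sum pairwise:
20 XOR 7 = 19
19 XOR 11 = 24
24 XOR 8 = 16
16 XOR 16 = 0
The nim-sum is already 0, so every move leaves a nonzero nim-sum — there are no winning moves.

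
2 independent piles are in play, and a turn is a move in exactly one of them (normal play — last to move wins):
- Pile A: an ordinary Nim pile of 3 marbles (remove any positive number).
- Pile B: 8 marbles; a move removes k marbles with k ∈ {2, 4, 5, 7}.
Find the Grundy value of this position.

7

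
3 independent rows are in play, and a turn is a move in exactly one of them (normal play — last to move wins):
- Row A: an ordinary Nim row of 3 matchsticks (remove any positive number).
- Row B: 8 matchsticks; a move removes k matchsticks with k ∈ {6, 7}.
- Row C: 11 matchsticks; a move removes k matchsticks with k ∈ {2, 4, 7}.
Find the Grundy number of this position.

3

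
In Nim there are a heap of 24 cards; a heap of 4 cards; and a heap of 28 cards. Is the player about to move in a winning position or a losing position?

Nim-sum: 24 XOR 4 XOR 28 = 0.
The nim-sum is 0, so this is a P-position: the player to move is in a losing position under optimal play.

Losing position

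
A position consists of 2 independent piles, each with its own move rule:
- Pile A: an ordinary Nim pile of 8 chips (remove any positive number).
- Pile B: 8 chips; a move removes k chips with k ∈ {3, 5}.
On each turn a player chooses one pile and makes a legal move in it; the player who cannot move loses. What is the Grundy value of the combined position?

Pile A is a plain Nim pile of size 8, so its Grundy value is 8.
For pile B, compute g(0), g(1), … with moves {3, 5}:
k:     0  1  2  3  4  5  6  7  8
g(k):  0  0  0  1  1  1  2  2  0
So g(8) = 0.
By the Sprague-Grundy theorem, the Grundy value of a sum of independent games is the XOR of the component values.
Combined value = 8 XOR 0 = 8.

8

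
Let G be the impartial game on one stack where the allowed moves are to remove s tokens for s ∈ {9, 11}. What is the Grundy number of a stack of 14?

1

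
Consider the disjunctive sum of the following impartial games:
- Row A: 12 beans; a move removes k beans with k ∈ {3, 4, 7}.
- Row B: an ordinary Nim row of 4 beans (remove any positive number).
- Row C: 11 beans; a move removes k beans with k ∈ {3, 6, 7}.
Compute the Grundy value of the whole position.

4

Build the Grundy sequence for row A with g(k) = mex{g(k−s) : s ∈ {3, 4, 7}, s ≤ k}:
k:     0  1  2  3  4  5  6  7  8  9 10 11 12
g(k):  0  0  0  1  1  1  2  2  2  3  0  0  0
So g(12) = 0.
Row B is a plain Nim row of size 4, so its Grundy value is 4.
Build the Grundy sequence for row C with g(k) = mex{g(k−s) : s ∈ {3, 6, 7}, s ≤ k}:
g(0) = mex{} = 0
g(1) = mex{} = 0
g(2) = mex{} = 0
g(3) = mex{0} = 1
g(4) = mex{0} = 1
g(5) = mex{0} = 1
g(6) = mex{0,1} = 2
g(7) = mex{0,1} = 2
g(8) = mex{0,1} = 2
g(9) = mex{0,1,2} = 3
g(10) = mex{1,2} = 0
g(11) = mex{1,2} = 0
So g(11) = 0.
By the Sprague-Grundy theorem, the Grundy value of a sum of independent games is the XOR of the component values.
Combined value = 0 ⊕ 4 ⊕ 0 = 4.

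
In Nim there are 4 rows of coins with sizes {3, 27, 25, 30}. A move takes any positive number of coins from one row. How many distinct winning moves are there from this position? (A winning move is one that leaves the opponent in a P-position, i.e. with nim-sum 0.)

3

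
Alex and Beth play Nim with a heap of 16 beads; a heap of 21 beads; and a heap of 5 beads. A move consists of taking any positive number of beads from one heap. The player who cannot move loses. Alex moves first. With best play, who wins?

Beth wins

Compute the nim-sum pairwise:
16 XOR 21 = 5
5 XOR 5 = 0
The nim-sum is 0, so this is a P-position: the player to move is in a losing position under optimal play; Alex is about to move from it and so loses — Beth wins.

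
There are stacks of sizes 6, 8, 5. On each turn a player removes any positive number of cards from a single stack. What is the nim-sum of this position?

11

Compute the nim-sum pairwise:
6 ⊕ 8 = 14
14 ⊕ 5 = 11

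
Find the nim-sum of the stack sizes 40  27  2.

49

Nim-sum: 40 ⊕ 27 ⊕ 2 = 49.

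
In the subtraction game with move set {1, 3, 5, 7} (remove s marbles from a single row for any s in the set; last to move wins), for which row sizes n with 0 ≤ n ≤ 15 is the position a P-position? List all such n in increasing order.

0, 2, 4, 6, 8, 10, 12, 14

Build the Grundy sequence with g(k) = mex{g(k−s) : s ∈ {1, 3, 5, 7}, s ≤ k}:
k:     0  1  2  3  4  5  6  7  8  9 10 11 12 13 14 15
g(k):  0  1  0  1  0  1  0  1  0  1  0  1  0  1  0  1
The P-positions (g = 0) in 0..15 are 0, 2, 4, 6, 8, 10, 12, 14.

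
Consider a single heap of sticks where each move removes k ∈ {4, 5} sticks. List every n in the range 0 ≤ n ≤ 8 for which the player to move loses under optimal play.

Grundy values for subtraction set {4, 5}:
g(0) = mex{} = 0
g(1) = mex{} = 0
g(2) = mex{} = 0
g(3) = mex{} = 0
g(4) = mex{0} = 1
g(5) = mex{0} = 1
g(6) = mex{0} = 1
g(7) = mex{0} = 1
g(8) = mex{0,1} = 2
The P-positions (g = 0) in 0..8 are 0, 1, 2, 3.

0, 1, 2, 3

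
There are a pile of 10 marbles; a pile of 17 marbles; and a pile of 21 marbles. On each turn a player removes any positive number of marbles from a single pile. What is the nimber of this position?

Nim-sum: 10 ^ 17 ^ 21 = 14.

14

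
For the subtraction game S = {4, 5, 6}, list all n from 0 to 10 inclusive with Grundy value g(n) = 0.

Compute g(0), g(1), … for moves {4, 5, 6}:
g(0) = mex{} = 0
g(1) = mex{} = 0
g(2) = mex{} = 0
g(3) = mex{} = 0
g(4) = mex{0} = 1
g(5) = mex{0} = 1
g(6) = mex{0} = 1
g(7) = mex{0} = 1
g(8) = mex{0,1} = 2
g(9) = mex{0,1} = 2
g(10) = mex{1} = 0
The P-positions (g = 0) in 0..10 are 0, 1, 2, 3, 10.

0, 1, 2, 3, 10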